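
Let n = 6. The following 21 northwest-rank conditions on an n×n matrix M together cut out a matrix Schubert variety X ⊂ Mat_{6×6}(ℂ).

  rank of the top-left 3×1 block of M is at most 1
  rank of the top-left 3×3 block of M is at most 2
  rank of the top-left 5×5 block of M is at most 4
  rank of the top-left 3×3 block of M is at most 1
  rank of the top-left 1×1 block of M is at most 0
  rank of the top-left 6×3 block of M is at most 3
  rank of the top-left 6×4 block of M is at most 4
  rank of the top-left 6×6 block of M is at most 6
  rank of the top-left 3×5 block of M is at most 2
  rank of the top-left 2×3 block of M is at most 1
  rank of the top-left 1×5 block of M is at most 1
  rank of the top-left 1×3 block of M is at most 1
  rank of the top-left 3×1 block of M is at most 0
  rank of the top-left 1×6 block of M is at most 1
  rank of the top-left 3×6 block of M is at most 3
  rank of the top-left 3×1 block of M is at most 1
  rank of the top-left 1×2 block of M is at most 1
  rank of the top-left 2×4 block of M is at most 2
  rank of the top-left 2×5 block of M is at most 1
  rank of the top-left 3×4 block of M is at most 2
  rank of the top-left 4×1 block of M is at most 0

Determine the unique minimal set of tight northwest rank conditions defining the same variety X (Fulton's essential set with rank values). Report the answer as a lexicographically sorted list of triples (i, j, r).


Rank table r_w(6×6) implied by the 21 constraints:

  i=1: 0 | 1 | 1 | 1 | 1 | 1
  i=2: 0 | 1 | 1 | 1 | 1 | 2
  i=3: 0 | 1 | 1 | 2 | 2 | 3
  i=4: 0 | 1 | 2 | 3 | 3 | 4
  i=5: 1 | 2 | 3 | 4 | 4 | 5
  i=6: 1 | 2 | 3 | 4 | 5 | 6

giving w = (2, 6, 4, 3, 1, 5) via Δ²R.

Fulton essential set (3 of the 8 Rothe cells):

[(2, 5, 1), (3, 3, 1), (4, 1, 0)]


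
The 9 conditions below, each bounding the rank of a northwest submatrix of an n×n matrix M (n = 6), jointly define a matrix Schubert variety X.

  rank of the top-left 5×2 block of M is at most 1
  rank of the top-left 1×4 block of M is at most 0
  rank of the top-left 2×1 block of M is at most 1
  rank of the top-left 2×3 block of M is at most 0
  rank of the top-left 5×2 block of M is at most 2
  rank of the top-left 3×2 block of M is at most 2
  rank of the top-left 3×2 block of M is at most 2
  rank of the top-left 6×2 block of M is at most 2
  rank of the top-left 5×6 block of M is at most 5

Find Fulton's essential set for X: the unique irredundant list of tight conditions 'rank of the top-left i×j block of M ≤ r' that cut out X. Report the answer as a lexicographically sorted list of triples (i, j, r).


The tightest implied rank at each (i,j), from the 9 conditions:

  0, 0, 0, 0, 1, 1
  0, 0, 0, 1, 2, 2
  1, 1, 1, 2, 3, 3
  1, 1, 2, 3, 4, 4
  1, 1, 2, 3, 4, 5
  1, 2, 3, 4, 5, 6

second differences of R give the permutation w = (5, 4, 1, 3, 6, 2).

|D(w)|=9, |Ess(w)|=3:

[(1, 4, 0), (2, 3, 0), (5, 2, 1)]


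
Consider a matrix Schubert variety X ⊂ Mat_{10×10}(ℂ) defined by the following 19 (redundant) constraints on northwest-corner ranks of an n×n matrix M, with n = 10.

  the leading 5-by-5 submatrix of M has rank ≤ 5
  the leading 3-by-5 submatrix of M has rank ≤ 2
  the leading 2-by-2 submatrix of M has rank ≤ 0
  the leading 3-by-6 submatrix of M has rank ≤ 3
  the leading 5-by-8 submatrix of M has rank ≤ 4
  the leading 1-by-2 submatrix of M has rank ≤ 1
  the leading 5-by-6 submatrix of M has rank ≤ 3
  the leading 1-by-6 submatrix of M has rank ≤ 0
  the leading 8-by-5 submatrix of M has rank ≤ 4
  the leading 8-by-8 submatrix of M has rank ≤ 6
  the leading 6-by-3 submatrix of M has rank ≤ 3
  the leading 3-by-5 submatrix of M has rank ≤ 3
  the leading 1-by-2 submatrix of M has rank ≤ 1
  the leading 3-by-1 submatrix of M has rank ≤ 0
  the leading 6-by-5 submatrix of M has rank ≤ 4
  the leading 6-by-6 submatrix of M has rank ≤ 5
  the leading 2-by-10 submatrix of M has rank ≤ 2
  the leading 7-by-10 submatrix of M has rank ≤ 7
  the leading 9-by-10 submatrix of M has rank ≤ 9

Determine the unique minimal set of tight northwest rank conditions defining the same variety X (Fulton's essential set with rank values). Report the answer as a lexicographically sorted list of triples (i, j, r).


Recovering R(i,j) via the rank-extension bound from the 19 conditions:

  row 1: 0 0 0 0 0 0 1 1 1 1
  row 2: 0 0 1 1 1 1 2 2 2 2
  row 3: 0 1 2 2 2 2 3 3 3 3
  row 4: 1 2 3 3 3 3 4 4 4 4
  row 5: 1 2 3 3 3 3 4 4 5 5
  row 6: 1 2 3 4 4 4 5 5 6 6
  row 7: 1 2 3 4 4 5 6 6 7 7
  row 8: 1 2 3 4 4 5 6 6 7 8
  row 9: 1 2 3 4 5 6 7 7 8 9
  row 10: 1 2 3 4 5 6 7 8 9 10

giving w = (7, 3, 2, 1, 9, 4, 6, 10, 5, 8) via Δ²R.

Rothe diagram D(w) (16 cells), 7 SE-corners (essential conditions):

[(1, 6, 0), (2, 2, 0), (3, 1, 0), (5, 6, 3), (5, 8, 4), (8, 5, 4), (8, 8, 6)]


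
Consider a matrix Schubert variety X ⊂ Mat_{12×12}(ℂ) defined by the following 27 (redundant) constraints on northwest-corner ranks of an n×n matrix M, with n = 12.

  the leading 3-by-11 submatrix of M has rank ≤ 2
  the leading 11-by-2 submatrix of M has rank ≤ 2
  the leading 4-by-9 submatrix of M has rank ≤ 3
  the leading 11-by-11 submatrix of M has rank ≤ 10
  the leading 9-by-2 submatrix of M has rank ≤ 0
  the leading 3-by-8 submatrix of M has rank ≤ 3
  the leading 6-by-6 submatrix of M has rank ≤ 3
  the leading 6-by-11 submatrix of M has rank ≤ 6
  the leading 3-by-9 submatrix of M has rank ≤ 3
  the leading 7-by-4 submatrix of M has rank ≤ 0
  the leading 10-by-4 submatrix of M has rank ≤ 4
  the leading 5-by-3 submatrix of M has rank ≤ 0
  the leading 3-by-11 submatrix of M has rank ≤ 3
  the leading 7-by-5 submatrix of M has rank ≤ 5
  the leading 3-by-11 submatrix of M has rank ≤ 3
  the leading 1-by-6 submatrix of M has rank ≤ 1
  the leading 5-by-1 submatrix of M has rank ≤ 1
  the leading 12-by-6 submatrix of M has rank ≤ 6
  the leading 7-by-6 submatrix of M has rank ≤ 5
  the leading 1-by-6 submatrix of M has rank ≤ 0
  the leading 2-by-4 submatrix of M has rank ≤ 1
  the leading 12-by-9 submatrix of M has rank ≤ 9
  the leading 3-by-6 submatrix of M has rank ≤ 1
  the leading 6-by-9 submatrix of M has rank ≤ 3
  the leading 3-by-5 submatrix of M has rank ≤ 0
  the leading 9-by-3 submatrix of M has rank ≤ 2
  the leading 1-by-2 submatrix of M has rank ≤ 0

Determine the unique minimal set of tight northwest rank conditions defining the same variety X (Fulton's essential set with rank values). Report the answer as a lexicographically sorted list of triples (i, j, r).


The tightest implied rank at each (i,j), from the 27 conditions:

  row 1: 0 0 0 0 0 0 1 1 1 1 1 1
  row 2: 0 0 0 0 0 1 2 2 2 2 2 2
  row 3: 0 0 0 0 0 1 2 2 2 2 2 3
  row 4: 0 0 0 0 1 2 3 3 3 3 3 4
  row 5: 0 0 0 0 1 2 3 3 3 4 4 5
  row 6: 0 0 0 0 1 2 3 3 3 4 5 6
  row 7: 0 0 0 0 1 2 3 4 4 5 6 7
  row 8: 0 0 1 1 2 3 4 5 5 6 7 8
  row 9: 0 0 1 2 3 4 5 6 6 7 8 9
  row 10: 1 1 2 3 4 5 6 7 7 8 9 10
  row 11: 1 2 3 4 5 6 7 8 8 9 10 11
  row 12: 1 2 3 4 5 6 7 8 9 10 11 12

reading off 1-entries of Δ²R: w = (7, 6, 12, 5, 10, 11, 8, 3, 4, 1, 2, 9).

6 SE-corners of the 44-cell Rothe diagram give Ess(w):

[(1, 6, 0), (3, 5, 0), (3, 11, 2), (6, 9, 3), (7, 4, 0), (9, 2, 0)]


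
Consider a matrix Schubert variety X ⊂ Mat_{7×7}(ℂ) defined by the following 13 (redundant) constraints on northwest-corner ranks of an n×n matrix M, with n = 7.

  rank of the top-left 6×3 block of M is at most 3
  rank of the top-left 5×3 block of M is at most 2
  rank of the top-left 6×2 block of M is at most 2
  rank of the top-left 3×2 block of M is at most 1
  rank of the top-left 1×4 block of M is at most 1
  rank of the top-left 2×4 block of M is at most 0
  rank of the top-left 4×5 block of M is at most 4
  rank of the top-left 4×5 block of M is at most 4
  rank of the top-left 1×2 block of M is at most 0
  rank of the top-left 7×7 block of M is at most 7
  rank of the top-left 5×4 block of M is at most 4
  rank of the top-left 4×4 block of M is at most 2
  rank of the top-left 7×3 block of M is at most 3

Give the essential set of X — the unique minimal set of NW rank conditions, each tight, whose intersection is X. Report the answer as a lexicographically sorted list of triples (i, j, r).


Propagating the 13 rank bounds to every northwest block:

  i=1: 0 | 0 | 0 | 0 | 1 | 1 | 1
  i=2: 0 | 0 | 0 | 0 | 1 | 2 | 2
  i=3: 1 | 1 | 1 | 1 | 2 | 3 | 3
  i=4: 1 | 2 | 2 | 2 | 3 | 4 | 4
  i=5: 1 | 2 | 2 | 3 | 4 | 5 | 5
  i=6: 1 | 2 | 3 | 4 | 5 | 6 | 6
  i=7: 1 | 2 | 3 | 4 | 5 | 6 | 7

hence w(1..7) = (5, 6, 1, 2, 4, 3, 7).

Rothe diagram D(w) (9 cells), 2 SE-corners (essential conditions):

[(2, 4, 0), (5, 3, 2)]


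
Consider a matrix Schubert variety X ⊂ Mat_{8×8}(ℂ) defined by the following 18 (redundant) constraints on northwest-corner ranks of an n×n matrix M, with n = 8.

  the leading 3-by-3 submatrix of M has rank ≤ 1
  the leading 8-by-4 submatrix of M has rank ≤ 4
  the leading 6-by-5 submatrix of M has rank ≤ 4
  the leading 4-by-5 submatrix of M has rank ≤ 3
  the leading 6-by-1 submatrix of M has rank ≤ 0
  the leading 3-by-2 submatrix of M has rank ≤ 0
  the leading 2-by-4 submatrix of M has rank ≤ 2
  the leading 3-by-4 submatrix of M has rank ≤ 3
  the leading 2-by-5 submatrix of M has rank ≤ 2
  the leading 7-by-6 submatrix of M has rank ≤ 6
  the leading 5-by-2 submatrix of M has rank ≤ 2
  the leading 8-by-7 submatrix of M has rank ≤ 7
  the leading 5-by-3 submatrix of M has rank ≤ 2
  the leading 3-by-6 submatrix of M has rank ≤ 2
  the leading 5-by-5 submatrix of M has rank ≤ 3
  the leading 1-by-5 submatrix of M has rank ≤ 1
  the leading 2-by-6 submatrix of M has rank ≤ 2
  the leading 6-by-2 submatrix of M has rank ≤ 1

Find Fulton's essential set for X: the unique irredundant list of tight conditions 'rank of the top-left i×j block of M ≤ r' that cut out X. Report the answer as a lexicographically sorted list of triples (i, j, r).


Reconstructing r_w from the 18 given conditions:

  R[1]: 0  0  1  1  1  1  1  1
  R[2]: 0  0  1  2  2  2  2  2
  R[3]: 0  0  1  2  2  2  3  3
  R[4]: 0  1  2  3  3  3  4  4
  R[5]: 0  1  2  3  3  4  5  5
  R[6]: 0  1  2  3  4  5  6  6
  R[7]: 1  2  3  4  5  6  7  7
  R[8]: 1  2  3  4  5  6  7  8

the unique w with this rank table is (3, 4, 7, 2, 6, 5, 1, 8).

4 SE-corners of the 12-cell Rothe diagram give Ess(w):

[(3, 2, 0), (3, 6, 2), (5, 5, 3), (6, 1, 0)]


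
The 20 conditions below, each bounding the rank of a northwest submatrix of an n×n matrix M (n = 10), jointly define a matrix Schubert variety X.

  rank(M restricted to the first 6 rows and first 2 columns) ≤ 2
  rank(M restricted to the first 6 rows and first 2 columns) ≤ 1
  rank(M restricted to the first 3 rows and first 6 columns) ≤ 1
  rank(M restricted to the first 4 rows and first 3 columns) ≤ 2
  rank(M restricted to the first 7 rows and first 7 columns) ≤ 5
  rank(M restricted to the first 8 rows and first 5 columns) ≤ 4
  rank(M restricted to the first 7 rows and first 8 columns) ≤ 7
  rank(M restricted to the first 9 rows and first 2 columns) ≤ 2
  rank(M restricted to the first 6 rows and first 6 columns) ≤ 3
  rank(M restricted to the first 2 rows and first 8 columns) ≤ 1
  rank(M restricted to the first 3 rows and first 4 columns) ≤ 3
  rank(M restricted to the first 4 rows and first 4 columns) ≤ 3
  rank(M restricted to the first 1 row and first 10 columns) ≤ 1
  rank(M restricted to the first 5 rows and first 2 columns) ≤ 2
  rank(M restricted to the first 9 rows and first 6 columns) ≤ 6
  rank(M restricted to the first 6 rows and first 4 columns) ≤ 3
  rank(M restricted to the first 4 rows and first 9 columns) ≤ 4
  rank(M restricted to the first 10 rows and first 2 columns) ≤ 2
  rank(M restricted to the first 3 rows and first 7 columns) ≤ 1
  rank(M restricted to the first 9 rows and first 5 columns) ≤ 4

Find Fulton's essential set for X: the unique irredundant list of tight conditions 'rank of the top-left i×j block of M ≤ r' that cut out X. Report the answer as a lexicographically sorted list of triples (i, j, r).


Propagating the 20 rank bounds to every northwest block:

  row 1: 1  1  1  1  1  1  1  1  1  1
  row 2: 1  1  1  1  1  1  1  1  2  2
  row 3: 1  1  1  1  1  1  1  2  3  3
  row 4: 1  1  2  2  2  2  2  3  4  4
  row 5: 1  1  2  3  3  3  3  4  5  5
  row 6: 1  1  2  3  3  3  4  5  6  6
  row 7: 1  2  3  4  4  4  5  6  7  7
  row 8: 1  2  3  4  4  5  6  7  8  8
  row 9: 1  2  3  4  4  5  6  7  8  9
  row 10: 1  2  3  4  5  6  7  8  9  10

reading off 1-entries of Δ²R: w = (1, 9, 8, 3, 4, 7, 2, 6, 10, 5).

Rothe diagram D(w) (20 cells), 5 SE-corners (essential conditions):

[(2, 8, 1), (3, 7, 1), (6, 2, 1), (6, 6, 3), (9, 5, 4)]


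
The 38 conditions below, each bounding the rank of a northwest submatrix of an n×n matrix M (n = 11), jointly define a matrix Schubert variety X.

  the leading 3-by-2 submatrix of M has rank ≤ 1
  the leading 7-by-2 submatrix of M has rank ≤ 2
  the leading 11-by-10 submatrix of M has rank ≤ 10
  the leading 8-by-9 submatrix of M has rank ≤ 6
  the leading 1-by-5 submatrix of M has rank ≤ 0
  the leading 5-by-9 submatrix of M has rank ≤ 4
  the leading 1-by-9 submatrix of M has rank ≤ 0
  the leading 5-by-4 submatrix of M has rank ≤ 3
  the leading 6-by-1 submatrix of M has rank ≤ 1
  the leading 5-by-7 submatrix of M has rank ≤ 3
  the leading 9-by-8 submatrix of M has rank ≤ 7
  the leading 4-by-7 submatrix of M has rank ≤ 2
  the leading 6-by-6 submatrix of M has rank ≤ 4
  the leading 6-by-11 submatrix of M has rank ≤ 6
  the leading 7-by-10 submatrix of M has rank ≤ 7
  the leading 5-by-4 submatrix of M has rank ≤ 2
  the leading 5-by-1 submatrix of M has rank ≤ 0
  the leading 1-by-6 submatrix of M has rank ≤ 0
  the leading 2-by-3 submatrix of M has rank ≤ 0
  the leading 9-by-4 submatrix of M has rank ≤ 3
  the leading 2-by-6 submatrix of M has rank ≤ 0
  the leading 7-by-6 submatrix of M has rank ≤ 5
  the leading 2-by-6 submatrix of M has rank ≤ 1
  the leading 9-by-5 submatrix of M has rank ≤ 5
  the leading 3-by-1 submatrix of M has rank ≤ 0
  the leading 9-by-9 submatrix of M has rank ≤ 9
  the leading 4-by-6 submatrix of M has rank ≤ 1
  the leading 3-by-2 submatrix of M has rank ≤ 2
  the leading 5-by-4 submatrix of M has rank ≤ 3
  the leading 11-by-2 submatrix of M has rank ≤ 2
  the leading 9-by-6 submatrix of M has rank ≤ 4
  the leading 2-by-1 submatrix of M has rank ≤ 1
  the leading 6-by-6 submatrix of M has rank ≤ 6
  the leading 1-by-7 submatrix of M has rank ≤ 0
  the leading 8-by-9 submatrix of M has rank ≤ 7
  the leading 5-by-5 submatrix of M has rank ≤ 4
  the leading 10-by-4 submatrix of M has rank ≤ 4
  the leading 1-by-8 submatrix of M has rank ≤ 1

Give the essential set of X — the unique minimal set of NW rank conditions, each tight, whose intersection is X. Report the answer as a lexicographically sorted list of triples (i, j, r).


Computing R[i][j] = min implied NW-rank bound (n=11, 38 conditions):

  i=1: 0 | 0 | 0 | 0 | 0 | 0 | 0 | 0 | 0 | 1 | 1
  i=2: 0 | 0 | 0 | 0 | 0 | 0 | 1 | 1 | 1 | 2 | 2
  i=3: 0 | 1 | 1 | 1 | 1 | 1 | 2 | 2 | 2 | 3 | 3
  i=4: 0 | 1 | 1 | 1 | 1 | 1 | 2 | 3 | 3 | 4 | 4
  i=5: 0 | 1 | 2 | 2 | 2 | 2 | 3 | 4 | 4 | 5 | 5
  i=6: 1 | 2 | 3 | 3 | 3 | 3 | 4 | 5 | 5 | 6 | 6
  i=7: 1 | 2 | 3 | 3 | 4 | 4 | 5 | 6 | 6 | 7 | 7
  i=8: 1 | 2 | 3 | 3 | 4 | 4 | 5 | 6 | 6 | 7 | 8
  i=9: 1 | 2 | 3 | 3 | 4 | 4 | 5 | 6 | 7 | 8 | 9
  i=10: 1 | 2 | 3 | 4 | 5 | 5 | 6 | 7 | 8 | 9 | 10
  i=11: 1 | 2 | 3 | 4 | 5 | 6 | 7 | 8 | 9 | 10 | 11

hence w(1..11) = (10, 7, 2, 8, 3, 1, 5, 11, 9, 4, 6).

|D(w)|=28, |Ess(w)|=7:

[(1, 9, 0), (2, 6, 0), (4, 6, 1), (5, 1, 0), (8, 9, 6), (9, 4, 3), (9, 6, 4)]


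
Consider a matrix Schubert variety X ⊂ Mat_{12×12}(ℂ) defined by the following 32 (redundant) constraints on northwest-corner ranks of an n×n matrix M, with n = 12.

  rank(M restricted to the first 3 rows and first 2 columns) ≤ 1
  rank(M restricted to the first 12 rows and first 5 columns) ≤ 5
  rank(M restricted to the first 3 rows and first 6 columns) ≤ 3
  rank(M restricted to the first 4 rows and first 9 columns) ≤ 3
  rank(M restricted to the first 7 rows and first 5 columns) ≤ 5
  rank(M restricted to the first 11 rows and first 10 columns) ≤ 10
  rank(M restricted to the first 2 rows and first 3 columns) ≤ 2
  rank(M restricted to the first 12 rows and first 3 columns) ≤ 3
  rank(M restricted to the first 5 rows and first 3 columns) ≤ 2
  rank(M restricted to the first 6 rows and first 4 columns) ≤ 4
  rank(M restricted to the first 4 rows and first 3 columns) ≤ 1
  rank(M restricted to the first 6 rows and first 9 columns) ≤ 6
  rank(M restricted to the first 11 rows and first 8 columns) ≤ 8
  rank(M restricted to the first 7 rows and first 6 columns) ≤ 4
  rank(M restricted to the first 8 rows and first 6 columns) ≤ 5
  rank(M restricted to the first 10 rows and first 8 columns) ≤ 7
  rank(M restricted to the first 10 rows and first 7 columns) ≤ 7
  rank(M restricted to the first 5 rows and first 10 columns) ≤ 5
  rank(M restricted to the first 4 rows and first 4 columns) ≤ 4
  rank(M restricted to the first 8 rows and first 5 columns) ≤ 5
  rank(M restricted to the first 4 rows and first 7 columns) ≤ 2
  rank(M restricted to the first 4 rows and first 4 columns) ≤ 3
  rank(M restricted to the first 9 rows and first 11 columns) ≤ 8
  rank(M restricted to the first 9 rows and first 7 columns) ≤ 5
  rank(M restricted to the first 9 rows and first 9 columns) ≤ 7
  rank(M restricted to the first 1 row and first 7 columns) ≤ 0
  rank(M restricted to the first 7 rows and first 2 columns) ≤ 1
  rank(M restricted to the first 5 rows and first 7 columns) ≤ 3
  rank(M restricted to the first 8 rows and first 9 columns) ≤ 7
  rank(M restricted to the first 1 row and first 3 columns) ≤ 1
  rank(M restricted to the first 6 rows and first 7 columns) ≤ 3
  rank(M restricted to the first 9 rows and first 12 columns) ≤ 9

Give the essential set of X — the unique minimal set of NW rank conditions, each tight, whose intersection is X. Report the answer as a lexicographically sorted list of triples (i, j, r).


Computing R[i][j] = min implied NW-rank bound (n=12, 32 conditions):

  0 0 0 0 0 0 0 1 1 1 1 1
  1 1 1 1 1 1 1 2 2 2 2 2
  1 1 1 2 2 2 2 3 3 3 3 3
  1 1 1 2 2 2 2 3 3 4 4 4
  1 1 2 3 3 3 3 4 4 5 5 5
  1 1 2 3 3 3 3 4 5 6 6 6
  1 1 2 3 4 4 4 5 6 7 7 7
  1 2 3 4 5 5 5 6 7 8 8 8
  1 2 3 4 5 5 5 6 7 8 8 9
  1 2 3 4 5 6 6 7 8 9 9 10
  1 2 3 4 5 6 7 8 9 10 10 11
  1 2 3 4 5 6 7 8 9 10 11 12

the unique w with this rank table is (8, 1, 4, 10, 3, 9, 5, 2, 12, 6, 7, 11).

|D(w)|=24, |Ess(w)|=8:

[(1, 7, 0), (4, 3, 1), (4, 7, 2), (4, 9, 3), (6, 7, 3), (7, 2, 1), (9, 7, 5), (9, 11, 8)]


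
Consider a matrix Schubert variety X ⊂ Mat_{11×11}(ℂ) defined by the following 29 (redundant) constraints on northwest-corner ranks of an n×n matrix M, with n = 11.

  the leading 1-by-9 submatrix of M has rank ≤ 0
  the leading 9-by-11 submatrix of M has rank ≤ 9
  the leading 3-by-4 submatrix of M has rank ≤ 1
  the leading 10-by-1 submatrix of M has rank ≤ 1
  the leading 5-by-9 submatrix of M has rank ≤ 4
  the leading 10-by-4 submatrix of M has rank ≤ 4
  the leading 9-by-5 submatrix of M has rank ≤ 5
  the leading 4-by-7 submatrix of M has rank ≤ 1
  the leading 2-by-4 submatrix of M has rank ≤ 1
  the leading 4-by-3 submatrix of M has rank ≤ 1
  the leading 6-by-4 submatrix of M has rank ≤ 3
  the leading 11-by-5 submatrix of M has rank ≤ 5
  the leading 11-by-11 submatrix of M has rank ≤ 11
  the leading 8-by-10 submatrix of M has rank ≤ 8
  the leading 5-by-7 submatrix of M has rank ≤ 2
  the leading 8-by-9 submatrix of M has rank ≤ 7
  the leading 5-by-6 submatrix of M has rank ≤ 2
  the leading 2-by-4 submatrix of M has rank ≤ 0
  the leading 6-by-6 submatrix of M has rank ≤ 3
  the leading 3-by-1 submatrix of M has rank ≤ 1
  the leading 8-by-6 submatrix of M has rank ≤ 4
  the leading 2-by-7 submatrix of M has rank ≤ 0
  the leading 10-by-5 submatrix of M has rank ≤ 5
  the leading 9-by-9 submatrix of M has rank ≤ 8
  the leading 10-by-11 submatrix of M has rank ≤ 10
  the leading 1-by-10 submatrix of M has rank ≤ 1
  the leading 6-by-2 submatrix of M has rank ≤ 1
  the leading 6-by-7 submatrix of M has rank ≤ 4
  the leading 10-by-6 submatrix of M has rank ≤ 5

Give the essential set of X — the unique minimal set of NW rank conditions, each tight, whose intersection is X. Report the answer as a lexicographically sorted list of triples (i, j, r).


Reconstructing r_w from the 29 given conditions:

  row 1: 0  0  0  0  0  0  0  0  0  1  1
  row 2: 0  0  0  0  0  0  0  1  1  2  2
  row 3: 1  1  1  1  1  1  1  2  2  3  3
  row 4: 1  1  1  1  1  1  1  2  3  4  4
  row 5: 1  1  2  2  2  2  2  3  4  5  5
  row 6: 1  1  2  3  3  3  3  4  5  6  6
  row 7: 1  2  3  4  4  4  4  5  6  7  7
  row 8: 1  2  3  4  4  4  5  6  7  8  8
  row 9: 1  2  3  4  5  5  6  7  8  9  9
  row 10: 1  2  3  4  5  5  6  7  8  9  10
  row 11: 1  2  3  4  5  6  7  8  9  10  11

so w = (10, 8, 1, 9, 3, 4, 2, 7, 5, 11, 6).

Rothe diagram D(w) (27 cells), 6 SE-corners (essential conditions):

[(1, 9, 0), (2, 7, 0), (4, 7, 1), (6, 2, 1), (8, 6, 4), (10, 6, 5)]


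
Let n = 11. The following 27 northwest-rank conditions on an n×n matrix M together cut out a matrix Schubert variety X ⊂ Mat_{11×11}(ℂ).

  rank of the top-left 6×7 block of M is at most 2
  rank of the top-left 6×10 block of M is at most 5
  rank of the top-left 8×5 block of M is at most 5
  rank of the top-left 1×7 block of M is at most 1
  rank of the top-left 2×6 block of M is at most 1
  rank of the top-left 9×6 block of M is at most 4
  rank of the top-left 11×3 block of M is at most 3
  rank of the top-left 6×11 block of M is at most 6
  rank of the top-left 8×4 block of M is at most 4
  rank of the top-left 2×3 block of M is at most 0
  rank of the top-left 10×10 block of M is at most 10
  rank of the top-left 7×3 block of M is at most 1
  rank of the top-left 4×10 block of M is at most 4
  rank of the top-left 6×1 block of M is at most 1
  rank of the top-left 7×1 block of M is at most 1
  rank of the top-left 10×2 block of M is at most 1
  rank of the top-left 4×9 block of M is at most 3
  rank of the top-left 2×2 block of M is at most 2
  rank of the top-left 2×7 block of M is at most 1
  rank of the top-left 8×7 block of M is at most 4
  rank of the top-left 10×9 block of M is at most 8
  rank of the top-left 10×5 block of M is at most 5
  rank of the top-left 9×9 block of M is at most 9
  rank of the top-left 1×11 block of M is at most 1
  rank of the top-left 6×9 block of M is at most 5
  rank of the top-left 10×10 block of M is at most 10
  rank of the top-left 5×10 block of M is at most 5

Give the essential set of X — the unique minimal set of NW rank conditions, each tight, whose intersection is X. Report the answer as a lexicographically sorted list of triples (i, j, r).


Rank table r_w(11×11) implied by the 27 constraints:

  row 1: 0 0 0 1 1 1 1 1 1 1 1
  row 2: 0 0 0 1 1 1 1 2 2 2 2
  row 3: 1 1 1 2 2 2 2 3 3 3 3
  row 4: 1 1 1 2 2 2 2 3 3 4 4
  row 5: 1 1 1 2 2 2 2 3 4 5 5
  row 6: 1 1 1 2 2 2 2 3 4 5 6
  row 7: 1 1 1 2 3 3 3 4 5 6 7
  row 8: 1 1 2 3 4 4 4 5 6 7 8
  row 9: 1 1 2 3 4 4 5 6 7 8 9
  row 10: 1 1 2 3 4 5 6 7 8 9 10
  row 11: 1 2 3 4 5 6 7 8 9 10 11

reading off 1-entries of Δ²R: w = (4, 8, 1, 10, 9, 11, 5, 3, 7, 6, 2).

Fulton essential set (7 of the 31 Rothe cells):

[(2, 3, 0), (2, 7, 1), (4, 9, 3), (6, 7, 2), (7, 3, 1), (9, 6, 4), (10, 2, 1)]


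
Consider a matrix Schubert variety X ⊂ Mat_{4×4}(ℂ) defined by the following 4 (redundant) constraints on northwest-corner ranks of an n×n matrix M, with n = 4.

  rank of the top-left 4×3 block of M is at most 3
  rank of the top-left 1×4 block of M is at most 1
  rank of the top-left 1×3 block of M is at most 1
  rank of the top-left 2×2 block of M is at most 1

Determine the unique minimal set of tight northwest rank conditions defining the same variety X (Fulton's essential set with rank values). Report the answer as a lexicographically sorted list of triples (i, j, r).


Rank table r_w(4×4) implied by the 4 constraints:

  row 1: 1 1 1 1
  row 2: 1 1 2 2
  row 3: 1 2 3 3
  row 4: 1 2 3 4

reading off 1-entries of Δ²R: w = (1, 3, 2, 4).

1 SE-corner of the 1-cell Rothe diagram gives Ess(w):

[(2, 2, 1)]


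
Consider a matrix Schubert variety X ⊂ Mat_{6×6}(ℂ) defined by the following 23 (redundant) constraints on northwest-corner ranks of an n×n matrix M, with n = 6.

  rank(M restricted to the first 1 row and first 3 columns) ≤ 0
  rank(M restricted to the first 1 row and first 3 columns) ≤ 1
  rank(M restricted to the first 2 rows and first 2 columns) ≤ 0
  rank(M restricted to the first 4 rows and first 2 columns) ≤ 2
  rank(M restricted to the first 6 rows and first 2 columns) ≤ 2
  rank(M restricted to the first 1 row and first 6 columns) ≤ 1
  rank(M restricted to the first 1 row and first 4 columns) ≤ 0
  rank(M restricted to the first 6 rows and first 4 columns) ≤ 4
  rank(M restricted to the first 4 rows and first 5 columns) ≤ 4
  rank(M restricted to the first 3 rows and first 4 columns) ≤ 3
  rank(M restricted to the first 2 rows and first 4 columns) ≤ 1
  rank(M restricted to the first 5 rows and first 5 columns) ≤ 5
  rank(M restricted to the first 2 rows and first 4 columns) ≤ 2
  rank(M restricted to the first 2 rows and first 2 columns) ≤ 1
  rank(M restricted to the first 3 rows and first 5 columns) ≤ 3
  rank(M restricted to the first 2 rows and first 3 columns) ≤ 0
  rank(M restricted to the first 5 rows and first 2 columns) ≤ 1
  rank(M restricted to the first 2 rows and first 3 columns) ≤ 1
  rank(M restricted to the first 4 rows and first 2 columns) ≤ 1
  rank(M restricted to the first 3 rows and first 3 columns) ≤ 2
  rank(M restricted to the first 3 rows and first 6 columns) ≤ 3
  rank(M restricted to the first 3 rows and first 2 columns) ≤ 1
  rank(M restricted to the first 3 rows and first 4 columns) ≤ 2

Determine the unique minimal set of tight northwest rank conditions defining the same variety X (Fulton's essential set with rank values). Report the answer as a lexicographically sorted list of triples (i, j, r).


Computing R[i][j] = min implied NW-rank bound (n=6, 23 conditions):

  row 1: 0 0 0 0 1 1
  row 2: 0 0 0 1 2 2
  row 3: 1 1 1 2 3 3
  row 4: 1 1 2 3 4 4
  row 5: 1 1 2 3 4 5
  row 6: 1 2 3 4 5 6

reading off 1-entries of Δ²R: w = (5, 4, 1, 3, 6, 2).

3 SE-corners of the 9-cell Rothe diagram give Ess(w):

[(1, 4, 0), (2, 3, 0), (5, 2, 1)]


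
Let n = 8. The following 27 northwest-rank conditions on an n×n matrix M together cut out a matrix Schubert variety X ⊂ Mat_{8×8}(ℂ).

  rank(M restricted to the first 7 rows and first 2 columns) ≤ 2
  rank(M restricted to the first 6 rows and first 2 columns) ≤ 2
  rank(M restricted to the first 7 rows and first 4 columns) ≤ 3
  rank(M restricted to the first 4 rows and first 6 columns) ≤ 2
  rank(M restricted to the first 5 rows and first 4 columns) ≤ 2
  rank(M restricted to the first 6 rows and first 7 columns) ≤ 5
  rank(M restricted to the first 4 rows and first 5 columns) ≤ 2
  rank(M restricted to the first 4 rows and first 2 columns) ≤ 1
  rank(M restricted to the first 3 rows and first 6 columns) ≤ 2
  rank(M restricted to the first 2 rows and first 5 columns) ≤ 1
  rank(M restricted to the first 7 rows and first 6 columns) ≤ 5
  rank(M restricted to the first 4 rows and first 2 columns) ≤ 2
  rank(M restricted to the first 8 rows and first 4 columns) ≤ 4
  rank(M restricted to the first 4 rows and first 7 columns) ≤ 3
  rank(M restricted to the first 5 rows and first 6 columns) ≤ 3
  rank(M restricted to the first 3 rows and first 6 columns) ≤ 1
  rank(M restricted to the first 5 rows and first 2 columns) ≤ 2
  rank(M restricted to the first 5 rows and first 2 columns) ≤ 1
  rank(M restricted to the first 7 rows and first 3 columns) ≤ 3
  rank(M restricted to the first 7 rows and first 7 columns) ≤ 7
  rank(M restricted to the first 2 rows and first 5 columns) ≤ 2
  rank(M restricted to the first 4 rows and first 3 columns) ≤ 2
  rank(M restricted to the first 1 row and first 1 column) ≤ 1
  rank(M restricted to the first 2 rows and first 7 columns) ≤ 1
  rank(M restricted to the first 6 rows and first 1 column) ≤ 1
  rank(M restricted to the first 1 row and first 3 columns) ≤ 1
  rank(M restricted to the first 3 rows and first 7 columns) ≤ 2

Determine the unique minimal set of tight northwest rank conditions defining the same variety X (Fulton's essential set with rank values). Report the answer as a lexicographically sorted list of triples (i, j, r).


Recovering R(i,j) via the rank-extension bound from the 27 conditions:

  1 | 1 | 1 | 1 | 1 | 1 | 1 | 1
  1 | 1 | 1 | 1 | 1 | 1 | 1 | 2
  1 | 1 | 1 | 1 | 1 | 1 | 2 | 3
  1 | 1 | 2 | 2 | 2 | 2 | 3 | 4
  1 | 1 | 2 | 2 | 3 | 3 | 4 | 5
  1 | 2 | 3 | 3 | 4 | 4 | 5 | 6
  1 | 2 | 3 | 3 | 4 | 5 | 6 | 7
  1 | 2 | 3 | 4 | 5 | 6 | 7 | 8

the unique w with this rank table is (1, 8, 7, 3, 5, 2, 6, 4).

Fulton essential set (5 of the 15 Rothe cells):

[(2, 7, 1), (3, 6, 1), (5, 2, 1), (5, 4, 2), (7, 4, 3)]


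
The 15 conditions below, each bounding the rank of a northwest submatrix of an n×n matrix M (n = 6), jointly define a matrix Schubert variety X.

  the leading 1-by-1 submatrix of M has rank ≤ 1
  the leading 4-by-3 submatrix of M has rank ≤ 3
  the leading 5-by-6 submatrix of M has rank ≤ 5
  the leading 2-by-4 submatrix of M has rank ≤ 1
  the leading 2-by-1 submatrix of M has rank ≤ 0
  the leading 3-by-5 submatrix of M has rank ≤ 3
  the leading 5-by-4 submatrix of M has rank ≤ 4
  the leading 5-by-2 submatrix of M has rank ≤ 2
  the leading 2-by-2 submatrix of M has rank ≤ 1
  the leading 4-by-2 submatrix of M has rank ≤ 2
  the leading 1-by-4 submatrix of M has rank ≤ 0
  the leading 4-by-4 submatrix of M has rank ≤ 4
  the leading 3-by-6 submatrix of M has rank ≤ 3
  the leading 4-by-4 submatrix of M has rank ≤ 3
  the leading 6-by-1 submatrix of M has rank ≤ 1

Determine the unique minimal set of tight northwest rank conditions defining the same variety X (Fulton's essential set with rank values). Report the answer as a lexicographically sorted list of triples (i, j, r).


The tightest implied rank at each (i,j), from the 15 conditions:

  i=1: 0 | 0 | 0 | 0 | 1 | 1
  i=2: 0 | 1 | 1 | 1 | 2 | 2
  i=3: 1 | 2 | 2 | 2 | 3 | 3
  i=4: 1 | 2 | 3 | 3 | 4 | 4
  i=5: 1 | 2 | 3 | 4 | 5 | 5
  i=6: 1 | 2 | 3 | 4 | 5 | 6

so w = (5, 2, 1, 3, 4, 6).

|D(w)|=5, |Ess(w)|=2:

[(1, 4, 0), (2, 1, 0)]


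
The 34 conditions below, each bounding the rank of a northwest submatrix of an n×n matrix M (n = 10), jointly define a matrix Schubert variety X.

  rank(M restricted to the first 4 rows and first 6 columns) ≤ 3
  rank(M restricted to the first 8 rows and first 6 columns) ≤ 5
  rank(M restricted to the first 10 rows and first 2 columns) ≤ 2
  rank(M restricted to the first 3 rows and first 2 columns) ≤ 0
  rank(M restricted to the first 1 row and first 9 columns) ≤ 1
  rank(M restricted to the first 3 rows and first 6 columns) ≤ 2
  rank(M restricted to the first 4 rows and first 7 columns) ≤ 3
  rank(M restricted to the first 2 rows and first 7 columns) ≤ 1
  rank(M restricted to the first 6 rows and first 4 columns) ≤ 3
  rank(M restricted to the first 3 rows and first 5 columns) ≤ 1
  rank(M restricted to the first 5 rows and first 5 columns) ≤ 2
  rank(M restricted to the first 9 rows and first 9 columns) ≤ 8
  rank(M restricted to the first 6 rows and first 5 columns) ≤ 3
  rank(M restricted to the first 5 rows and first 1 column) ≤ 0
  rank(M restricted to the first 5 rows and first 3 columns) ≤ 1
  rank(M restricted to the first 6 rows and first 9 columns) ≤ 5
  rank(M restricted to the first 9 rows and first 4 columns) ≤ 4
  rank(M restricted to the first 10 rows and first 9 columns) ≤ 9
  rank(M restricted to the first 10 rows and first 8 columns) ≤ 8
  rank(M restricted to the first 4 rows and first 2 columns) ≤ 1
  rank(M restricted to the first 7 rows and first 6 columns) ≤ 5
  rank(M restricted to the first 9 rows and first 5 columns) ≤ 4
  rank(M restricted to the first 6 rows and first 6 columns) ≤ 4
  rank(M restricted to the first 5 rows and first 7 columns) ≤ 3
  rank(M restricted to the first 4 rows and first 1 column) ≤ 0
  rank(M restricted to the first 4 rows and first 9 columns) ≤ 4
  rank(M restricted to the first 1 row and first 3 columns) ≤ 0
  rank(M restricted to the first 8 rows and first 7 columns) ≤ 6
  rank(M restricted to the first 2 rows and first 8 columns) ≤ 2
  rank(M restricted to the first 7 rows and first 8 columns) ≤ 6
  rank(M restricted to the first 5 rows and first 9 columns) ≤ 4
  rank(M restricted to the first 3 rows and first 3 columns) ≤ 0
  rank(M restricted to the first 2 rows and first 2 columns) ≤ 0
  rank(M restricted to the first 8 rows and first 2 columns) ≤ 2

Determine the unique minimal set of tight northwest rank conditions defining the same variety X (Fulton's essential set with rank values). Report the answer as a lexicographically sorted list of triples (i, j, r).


Recovering R(i,j) via the rank-extension bound from the 34 conditions:

  row 1: 0 | 0 | 0 | 1 | 1 | 1 | 1 | 1 | 1 | 1
  row 2: 0 | 0 | 0 | 1 | 1 | 1 | 1 | 2 | 2 | 2
  row 3: 0 | 0 | 0 | 1 | 1 | 2 | 2 | 3 | 3 | 3
  row 4: 0 | 1 | 1 | 2 | 2 | 3 | 3 | 4 | 4 | 4
  row 5: 0 | 1 | 1 | 2 | 2 | 3 | 3 | 4 | 4 | 5
  row 6: 1 | 2 | 2 | 3 | 3 | 4 | 4 | 5 | 5 | 6
  row 7: 1 | 2 | 3 | 4 | 4 | 5 | 5 | 6 | 6 | 7
  row 8: 1 | 2 | 3 | 4 | 4 | 5 | 6 | 7 | 7 | 8
  row 9: 1 | 2 | 3 | 4 | 4 | 5 | 6 | 7 | 8 | 9
  row 10: 1 | 2 | 3 | 4 | 5 | 6 | 7 | 8 | 9 | 10

the unique w with this rank table is (4, 8, 6, 2, 10, 1, 3, 7, 9, 5).

9 SE-corners of the 21-cell Rothe diagram give Ess(w):

[(2, 7, 1), (3, 3, 0), (3, 5, 1), (5, 1, 0), (5, 3, 1), (5, 5, 2), (5, 7, 3), (5, 9, 4), (9, 5, 4)]


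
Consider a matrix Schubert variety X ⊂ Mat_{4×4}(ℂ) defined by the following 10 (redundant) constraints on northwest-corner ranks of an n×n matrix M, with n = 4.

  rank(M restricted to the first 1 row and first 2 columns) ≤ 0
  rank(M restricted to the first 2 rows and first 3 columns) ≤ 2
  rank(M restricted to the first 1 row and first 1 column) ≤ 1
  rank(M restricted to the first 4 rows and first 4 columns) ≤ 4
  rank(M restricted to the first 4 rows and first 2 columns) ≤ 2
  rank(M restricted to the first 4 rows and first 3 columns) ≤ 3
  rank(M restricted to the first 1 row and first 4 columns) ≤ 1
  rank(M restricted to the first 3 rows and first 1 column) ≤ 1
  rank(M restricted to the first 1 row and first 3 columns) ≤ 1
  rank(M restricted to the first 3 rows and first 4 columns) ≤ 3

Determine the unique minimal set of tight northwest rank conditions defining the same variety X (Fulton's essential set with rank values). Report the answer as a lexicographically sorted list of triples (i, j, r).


Reconstructing r_w from the 10 given conditions:

  R[1]: 0, 0, 1, 1
  R[2]: 1, 1, 2, 2
  R[3]: 1, 2, 3, 3
  R[4]: 1, 2, 3, 4

hence w(1..4) = (3, 1, 2, 4).

D(w) has 2 cells with 1 SE-corner; essential set:

[(1, 2, 0)]


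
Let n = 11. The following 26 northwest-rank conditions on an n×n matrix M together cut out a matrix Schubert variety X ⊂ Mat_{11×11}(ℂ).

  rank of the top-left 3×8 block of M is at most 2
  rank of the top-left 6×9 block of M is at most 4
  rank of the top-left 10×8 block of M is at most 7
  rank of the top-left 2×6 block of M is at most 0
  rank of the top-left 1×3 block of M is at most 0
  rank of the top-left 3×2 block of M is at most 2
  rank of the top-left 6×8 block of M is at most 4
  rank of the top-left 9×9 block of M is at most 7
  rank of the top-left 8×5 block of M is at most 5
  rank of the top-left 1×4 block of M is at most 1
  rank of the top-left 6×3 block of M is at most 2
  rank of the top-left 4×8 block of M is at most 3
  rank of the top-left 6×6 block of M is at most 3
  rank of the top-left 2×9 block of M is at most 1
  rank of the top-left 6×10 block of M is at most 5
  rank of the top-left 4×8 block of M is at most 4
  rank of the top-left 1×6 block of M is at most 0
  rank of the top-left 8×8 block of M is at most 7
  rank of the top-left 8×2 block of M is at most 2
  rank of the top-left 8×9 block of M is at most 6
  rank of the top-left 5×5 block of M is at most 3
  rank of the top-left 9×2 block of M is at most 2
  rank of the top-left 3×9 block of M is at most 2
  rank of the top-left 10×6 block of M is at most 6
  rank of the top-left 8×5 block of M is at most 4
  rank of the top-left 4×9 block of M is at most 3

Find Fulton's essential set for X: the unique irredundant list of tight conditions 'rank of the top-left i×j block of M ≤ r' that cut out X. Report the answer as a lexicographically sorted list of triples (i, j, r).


Computing R[i][j] = min implied NW-rank bound (n=11, 26 conditions):

  row 1: 0  0  0  0  0  0  1  1  1  1  1
  row 2: 0  0  0  0  0  0  1  1  1  2  2
  row 3: 1  1  1  1  1  1  2  2  2  3  3
  row 4: 1  2  2  2  2  2  3  3  3  4  4
  row 5: 1  2  2  3  3  3  4  4  4  5  5
  row 6: 1  2  2  3  3  3  4  4  4  5  6
  row 7: 1  2  3  4  4  4  5  5  5  6  7
  row 8: 1  2  3  4  4  5  6  6  6  7  8
  row 9: 1  2  3  4  5  6  7  7  7  8  9
  row 10: 1  2  3  4  5  6  7  7  8  9  10
  row 11: 1  2  3  4  5  6  7  8  9  10  11

reading off 1-entries of Δ²R: w = (7, 10, 1, 2, 4, 11, 3, 6, 5, 9, 8).

7 SE-corners of the 22-cell Rothe diagram give Ess(w):

[(2, 6, 0), (2, 9, 1), (6, 3, 2), (6, 6, 3), (6, 9, 4), (8, 5, 4), (10, 8, 7)]


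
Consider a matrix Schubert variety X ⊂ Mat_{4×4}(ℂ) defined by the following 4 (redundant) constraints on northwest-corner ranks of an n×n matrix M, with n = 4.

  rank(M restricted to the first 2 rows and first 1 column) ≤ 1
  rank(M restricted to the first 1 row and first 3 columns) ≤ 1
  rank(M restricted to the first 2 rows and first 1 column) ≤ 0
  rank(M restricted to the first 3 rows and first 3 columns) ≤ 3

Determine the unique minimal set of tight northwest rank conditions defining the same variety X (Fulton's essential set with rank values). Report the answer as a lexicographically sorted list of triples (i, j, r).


Propagating the 4 rank bounds to every northwest block:

  R[1]: 0 1 1 1
  R[2]: 0 1 2 2
  R[3]: 1 2 3 3
  R[4]: 1 2 3 4

so w = (2, 3, 1, 4).

D(w) has 2 cells with 1 SE-corner; essential set:

[(2, 1, 0)]


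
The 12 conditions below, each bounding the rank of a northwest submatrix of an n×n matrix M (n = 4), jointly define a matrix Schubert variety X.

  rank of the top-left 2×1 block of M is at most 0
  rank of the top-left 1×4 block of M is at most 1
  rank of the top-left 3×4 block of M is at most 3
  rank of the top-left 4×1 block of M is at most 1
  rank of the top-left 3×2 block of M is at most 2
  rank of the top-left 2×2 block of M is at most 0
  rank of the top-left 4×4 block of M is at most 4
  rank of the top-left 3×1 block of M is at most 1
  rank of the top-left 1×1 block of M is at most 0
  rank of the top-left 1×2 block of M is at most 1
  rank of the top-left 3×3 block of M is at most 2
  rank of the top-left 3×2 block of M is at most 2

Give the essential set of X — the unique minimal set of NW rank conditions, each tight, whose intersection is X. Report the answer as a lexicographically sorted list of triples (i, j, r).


Reconstructing r_w from the 12 given conditions:

  row 1: 0, 0, 1, 1
  row 2: 0, 0, 1, 2
  row 3: 1, 1, 2, 3
  row 4: 1, 2, 3, 4

the unique w with this rank table is (3, 4, 1, 2).

Rothe diagram D(w) (4 cells), 1 SE-corner (essential condition):

[(2, 2, 0)]


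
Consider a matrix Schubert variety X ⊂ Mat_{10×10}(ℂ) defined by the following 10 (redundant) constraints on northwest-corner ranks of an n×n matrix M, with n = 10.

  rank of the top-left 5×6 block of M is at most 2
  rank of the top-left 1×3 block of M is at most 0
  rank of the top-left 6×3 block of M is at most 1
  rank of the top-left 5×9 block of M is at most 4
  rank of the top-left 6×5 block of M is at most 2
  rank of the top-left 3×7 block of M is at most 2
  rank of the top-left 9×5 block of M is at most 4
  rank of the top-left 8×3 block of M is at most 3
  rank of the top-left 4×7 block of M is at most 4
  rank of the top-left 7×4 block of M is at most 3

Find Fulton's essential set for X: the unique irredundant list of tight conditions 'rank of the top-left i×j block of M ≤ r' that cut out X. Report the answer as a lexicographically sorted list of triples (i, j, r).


Propagating the 10 rank bounds to every northwest block:

  R[1]: 0  0  0  1  1  1  1  1  1  1
  R[2]: 1  1  1  2  2  2  2  2  2  2
  R[3]: 1  1  1  2  2  2  2  3  3  3
  R[4]: 1  1  1  2  2  2  3  4  4  4
  R[5]: 1  1  1  2  2  2  3  4  4  5
  R[6]: 1  1  1  2  2  3  4  5  5  6
  R[7]: 1  2  2  3  3  4  5  6  6  7
  R[8]: 1  2  3  4  4  5  6  7  7  8
  R[9]: 1  2  3  4  4  5  6  7  8  9
  R[10]: 1  2  3  4  5  6  7  8  9  10

reading off 1-entries of Δ²R: w = (4, 1, 8, 7, 10, 6, 2, 3, 9, 5).

|D(w)|=21, |Ess(w)|=7:

[(1, 3, 0), (3, 7, 2), (5, 6, 2), (5, 9, 4), (6, 3, 1), (6, 5, 2), (9, 5, 4)]
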